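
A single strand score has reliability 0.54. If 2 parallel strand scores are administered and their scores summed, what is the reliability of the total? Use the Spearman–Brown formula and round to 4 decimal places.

ρ_k = kρ / (1 + (k−1)ρ) = 2·0.54 / (1 + 1·0.54) = 1.080 / 1.540 = 0.7013.

0.7013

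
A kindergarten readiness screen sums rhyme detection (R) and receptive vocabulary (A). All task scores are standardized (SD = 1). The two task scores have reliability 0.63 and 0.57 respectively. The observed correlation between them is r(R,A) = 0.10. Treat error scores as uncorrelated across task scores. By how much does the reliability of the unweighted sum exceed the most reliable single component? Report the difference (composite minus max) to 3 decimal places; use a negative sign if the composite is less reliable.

Var(sum) = 2 + 0.2 = 2.2; true-score variance = 1.2 + 0.2 = 1.4; composite reliability = 0.6364.
Max component reliability = 0.6300.
Difference = 0.6364 − 0.6300 = 0.006.

0.006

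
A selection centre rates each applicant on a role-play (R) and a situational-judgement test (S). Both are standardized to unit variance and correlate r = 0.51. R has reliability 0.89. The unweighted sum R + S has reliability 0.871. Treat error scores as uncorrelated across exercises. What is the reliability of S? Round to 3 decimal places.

0.720

Var(R+S) = 2 + 2·0.51 = 3.020.
True-score variance = ρ_R + ρ_S + 2·0.51, so 0.871 = (0.89 + ρ_S + 1.02) / 3.020.
ρ_S = 0.871·3.020 − 0.89 − 1.02 = 0.720.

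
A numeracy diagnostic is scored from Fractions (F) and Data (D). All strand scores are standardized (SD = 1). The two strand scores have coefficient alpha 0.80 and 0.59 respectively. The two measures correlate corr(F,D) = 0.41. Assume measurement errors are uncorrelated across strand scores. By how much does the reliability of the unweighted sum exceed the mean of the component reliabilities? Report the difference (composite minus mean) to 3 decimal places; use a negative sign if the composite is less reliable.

0.089

Var(sum) = 2 + 0.82 = 2.82; true-score variance = 1.39 + 0.82 = 2.21; composite reliability = 0.7837.
Mean component reliability = 0.6950.
Difference = 0.7837 − 0.6950 = 0.089.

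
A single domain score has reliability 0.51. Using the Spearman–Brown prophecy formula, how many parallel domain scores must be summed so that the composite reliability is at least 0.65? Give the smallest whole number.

2

k ≥ ρ*(1−ρ₁)/(ρ₁(1−ρ*)) = 0.65·0.49 / (0.51·0.35) = 1.784.
Smallest integer k = 2.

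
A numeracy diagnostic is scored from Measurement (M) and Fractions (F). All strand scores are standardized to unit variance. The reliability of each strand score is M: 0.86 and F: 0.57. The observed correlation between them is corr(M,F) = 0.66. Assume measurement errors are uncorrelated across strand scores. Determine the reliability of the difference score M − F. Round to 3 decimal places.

0.162

Var(M−F) = 1 + 1 − 2·0.66 = 2 − 1.32 = 0.68.
Because errors are independent across components, Cov(Tᵢ,Tⱼ) = Cov(Xᵢ,Xⱼ); the off-diagonal part of the true-score variance is the same as above.
True-score variance = [0.86 + 0.57] − 1.32 = 1.43 − 1.32 = 0.11.
Reliability = 0.11 / 0.68 = 0.162.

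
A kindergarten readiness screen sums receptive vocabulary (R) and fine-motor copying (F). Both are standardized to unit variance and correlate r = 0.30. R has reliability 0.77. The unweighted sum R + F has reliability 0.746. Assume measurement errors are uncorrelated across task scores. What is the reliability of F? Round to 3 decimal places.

0.570

Var(R+F) = 2 + 2·0.30 = 2.600.
True-score variance = ρ_R + ρ_F + 2·0.30, so 0.746 = (0.77 + ρ_F + 0.60) / 2.600.
ρ_F = 0.746·2.600 − 0.77 − 0.60 = 0.570.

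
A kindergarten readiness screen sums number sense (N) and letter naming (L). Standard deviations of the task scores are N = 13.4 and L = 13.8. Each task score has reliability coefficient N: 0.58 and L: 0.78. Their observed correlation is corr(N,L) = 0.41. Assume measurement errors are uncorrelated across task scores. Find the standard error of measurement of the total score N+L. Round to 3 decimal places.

10.831

Var(total) = 370 + 151.634 = 521.634.
True-score variance = 252.688 + 151.634 = 404.322, so reliability = 0.7751.
Error variance = 521.634 − 404.322 = 117.312; SEM = √117.312 = 10.831.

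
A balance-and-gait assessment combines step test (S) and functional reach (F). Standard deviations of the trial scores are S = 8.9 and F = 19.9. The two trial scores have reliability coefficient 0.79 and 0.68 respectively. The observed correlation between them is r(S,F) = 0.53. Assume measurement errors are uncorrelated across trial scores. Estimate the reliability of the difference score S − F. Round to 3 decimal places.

0.501

Var(S−F) = 8.9² + 19.9² − 2·8.9·19.9·0.53 = 475.22 − 187.737 = 287.483.
Because errors are independent across components, Cov(Tᵢ,Tⱼ) = Cov(Xᵢ,Xⱼ); the off-diagonal part of the true-score variance is the same as above.
True-score variance = [8.9²·0.79 + 19.9²·0.68] − 187.737 = 331.863 − 187.737 = 144.126.
Reliability = 144.126 / 287.483 = 0.501.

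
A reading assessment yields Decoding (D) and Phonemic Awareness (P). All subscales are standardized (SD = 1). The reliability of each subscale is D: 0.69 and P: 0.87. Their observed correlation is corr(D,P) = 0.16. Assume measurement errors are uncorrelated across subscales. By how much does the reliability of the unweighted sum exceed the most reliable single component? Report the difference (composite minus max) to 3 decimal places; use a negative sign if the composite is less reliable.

Var(sum) = 2 + 0.32 = 2.32; true-score variance = 1.56 + 0.32 = 1.88; composite reliability = 0.8103.
Max component reliability = 0.8700.
Difference = 0.8103 − 0.8700 = -0.060.

-0.060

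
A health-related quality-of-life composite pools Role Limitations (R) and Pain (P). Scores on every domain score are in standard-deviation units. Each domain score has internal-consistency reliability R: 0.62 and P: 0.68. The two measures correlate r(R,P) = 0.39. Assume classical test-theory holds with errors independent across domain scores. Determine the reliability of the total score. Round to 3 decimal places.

Var(R+P) = 2 + 2·[0.39] = 2 + 0.78 = 2.78.
With uncorrelated errors the cross-covariances are all true-score covariance, so they carry over unchanged; only the diagonal terms shrink to ρᵢσᵢ².
True-score variance = [0.62 + 0.68] + 0.78 = 1.3 + 0.78 = 2.08.
Reliability = 2.08 / 2.78 = 0.748.

0.748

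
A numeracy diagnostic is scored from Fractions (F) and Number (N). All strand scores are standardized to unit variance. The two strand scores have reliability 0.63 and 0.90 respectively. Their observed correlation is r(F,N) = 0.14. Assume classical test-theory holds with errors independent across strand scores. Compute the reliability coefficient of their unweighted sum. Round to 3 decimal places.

Var(F+N) = 2 + 2·[0.14] = 2 + 0.28 = 2.28.
Under uncorrelated errors the observed covariances equal the true-score covariances, so only the own-variance terms attenuate.
True-score variance = [0.63 + 0.90] + 0.28 = 1.53 + 0.28 = 1.81.
Reliability = 1.81 / 2.28 = 0.794.

0.794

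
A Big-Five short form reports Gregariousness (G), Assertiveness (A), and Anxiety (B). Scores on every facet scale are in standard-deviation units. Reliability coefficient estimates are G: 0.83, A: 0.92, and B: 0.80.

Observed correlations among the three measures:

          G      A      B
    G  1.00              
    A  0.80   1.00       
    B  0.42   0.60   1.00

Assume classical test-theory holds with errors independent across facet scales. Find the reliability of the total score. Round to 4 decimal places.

Var(G+A+B) = 3 + 2·[0.80 + 0.42 + 0.60] = 3 + 3.64 = 6.64.
With uncorrelated errors the cross-covariances are all true-score covariance, so they carry over unchanged; only the diagonal terms shrink to ρᵢσᵢ².
True-score variance = [0.83 + 0.92 + 0.80] + 3.64 = 2.55 + 3.64 = 6.19.
Reliability = 6.19 / 6.64 = 0.9322.

0.9322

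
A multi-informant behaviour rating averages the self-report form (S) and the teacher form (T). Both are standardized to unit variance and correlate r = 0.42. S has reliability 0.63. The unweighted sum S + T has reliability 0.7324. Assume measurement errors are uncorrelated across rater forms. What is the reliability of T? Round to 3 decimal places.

0.610

Var(S+T) = 2 + 2·0.42 = 2.840.
True-score variance = ρ_S + ρ_T + 2·0.42, so 0.7324 = (0.63 + ρ_T + 0.84) / 2.840.
ρ_T = 0.7324·2.840 − 0.63 − 0.84 = 0.610.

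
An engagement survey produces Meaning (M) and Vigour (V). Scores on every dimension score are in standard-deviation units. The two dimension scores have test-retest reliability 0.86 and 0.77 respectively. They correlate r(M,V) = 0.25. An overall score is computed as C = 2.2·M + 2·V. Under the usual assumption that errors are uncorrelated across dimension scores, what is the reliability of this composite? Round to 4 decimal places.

0.8553

Var(C) = 2.2² + 2² + 2·[4.4·0.25] = 8.84 + 2.2 = 11.04.
Under uncorrelated errors the observed covariances equal the true-score covariances, so only the own-variance terms attenuate.
True-score variance = [2.2²·0.86 + 2²·0.77] + 2.2 = 7.2424 + 2.2 = 9.4424.
Reliability = 9.4424 / 11.04 = 0.8553.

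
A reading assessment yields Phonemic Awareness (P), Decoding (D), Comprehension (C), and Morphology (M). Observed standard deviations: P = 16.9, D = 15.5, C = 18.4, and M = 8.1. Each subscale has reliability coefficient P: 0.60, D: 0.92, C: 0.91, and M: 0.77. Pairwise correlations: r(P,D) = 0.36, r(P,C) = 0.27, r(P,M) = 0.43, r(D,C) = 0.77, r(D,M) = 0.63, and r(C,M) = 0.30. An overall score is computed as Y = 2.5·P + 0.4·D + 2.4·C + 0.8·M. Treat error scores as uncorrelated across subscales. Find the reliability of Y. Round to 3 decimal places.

0.847

Var(Y) = 2.5²·16.9² + 0.4²·15.5² + 2.4²·18.4² + 0.8²·8.1² + 2·[16.9·15.5·0.36 + 6·16.9·18.4·0.27 + 2·16.9·8.1·0.43 + 0.96·15.5·18.4·0.77 + 0.32·15.5·8.1·0.63 + 1.92·18.4·8.1·0.30] = 3815.6 + 2075.52 = 5891.12.
With uncorrelated errors the cross-covariances are all true-score covariance, so they carry over unchanged; only the diagonal terms shrink to ρᵢσᵢ².
True-score variance = [2.5²·16.9²·0.60 + 0.4²·15.5²·0.92 + 2.4²·18.4²·0.91 + 0.8²·8.1²·0.77] + 2075.52 = 2913.33 + 2075.52 = 4988.85.
Reliability = 4988.85 / 5891.12 = 0.847.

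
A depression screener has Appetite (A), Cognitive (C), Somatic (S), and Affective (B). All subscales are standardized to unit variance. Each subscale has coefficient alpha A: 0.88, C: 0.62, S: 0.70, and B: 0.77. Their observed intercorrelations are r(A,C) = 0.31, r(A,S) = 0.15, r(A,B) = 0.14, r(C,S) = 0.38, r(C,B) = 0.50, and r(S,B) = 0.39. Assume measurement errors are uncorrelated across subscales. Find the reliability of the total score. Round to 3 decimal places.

0.867

Var(A+C+S+B) = 4 + 2·[0.31 + 0.15 + 0.14 + 0.38 + 0.50 + 0.39] = 4 + 3.74 = 7.74.
Under uncorrelated errors the observed covariances equal the true-score covariances, so only the own-variance terms attenuate.
True-score variance = [0.88 + 0.62 + 0.70 + 0.77] + 3.74 = 2.97 + 3.74 = 6.71.
Reliability = 6.71 / 7.74 = 0.867.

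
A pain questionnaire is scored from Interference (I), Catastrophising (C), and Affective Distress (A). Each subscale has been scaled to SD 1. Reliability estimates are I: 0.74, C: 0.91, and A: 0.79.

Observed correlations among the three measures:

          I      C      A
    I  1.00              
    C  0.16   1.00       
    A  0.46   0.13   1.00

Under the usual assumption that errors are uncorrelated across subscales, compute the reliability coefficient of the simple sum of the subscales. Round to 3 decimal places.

0.876

Var(I+C+A) = 3 + 2·[0.16 + 0.46 + 0.13] = 3 + 1.5 = 4.5.
Under uncorrelated errors the observed covariances equal the true-score covariances, so only the own-variance terms attenuate.
True-score variance = [0.74 + 0.91 + 0.79] + 1.5 = 2.44 + 1.5 = 3.94.
Reliability = 3.94 / 4.5 = 0.876.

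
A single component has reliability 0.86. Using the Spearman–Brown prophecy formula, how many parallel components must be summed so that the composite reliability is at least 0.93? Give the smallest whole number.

3

k ≥ ρ*(1−ρ₁)/(ρ₁(1−ρ*)) = 0.93·0.14 / (0.86·0.07) = 2.163.
Smallest integer k = 3.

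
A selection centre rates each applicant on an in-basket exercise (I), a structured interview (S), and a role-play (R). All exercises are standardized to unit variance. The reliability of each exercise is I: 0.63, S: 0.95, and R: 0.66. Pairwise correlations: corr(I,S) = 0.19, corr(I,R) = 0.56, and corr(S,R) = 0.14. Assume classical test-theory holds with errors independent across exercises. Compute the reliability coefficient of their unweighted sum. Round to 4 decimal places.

Var(I+S+R) = 3 + 2·[0.19 + 0.56 + 0.14] = 3 + 1.78 = 4.78.
Because errors are independent across components, Cov(Tᵢ,Tⱼ) = Cov(Xᵢ,Xⱼ); the off-diagonal part of the true-score variance is the same as above.
True-score variance = [0.63 + 0.95 + 0.66] + 1.78 = 2.24 + 1.78 = 4.02.
Reliability = 4.02 / 4.78 = 0.8410.

0.8410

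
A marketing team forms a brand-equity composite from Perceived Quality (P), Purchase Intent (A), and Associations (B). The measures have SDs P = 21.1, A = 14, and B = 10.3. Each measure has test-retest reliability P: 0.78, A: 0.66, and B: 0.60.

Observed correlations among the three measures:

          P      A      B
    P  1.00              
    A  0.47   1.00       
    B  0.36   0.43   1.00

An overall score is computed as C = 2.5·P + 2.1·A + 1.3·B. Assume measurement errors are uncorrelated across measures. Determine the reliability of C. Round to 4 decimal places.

Var(C) = 2.5²·21.1² + 2.1²·14² + 1.3²·10.3² + 2·[5.25·21.1·14·0.47 + 3.25·21.1·10.3·0.36 + 2.73·14·10.3·0.43] = 3826.21 + 2304.9 = 6131.12.
Under uncorrelated errors the observed covariances equal the true-score covariances, so only the own-variance terms attenuate.
True-score variance = [2.5²·21.1²·0.78 + 2.1²·14²·0.66 + 1.3²·10.3²·0.60] + 2304.9 = 2848.45 + 2304.9 = 5153.36.
Reliability = 5153.36 / 6131.12 = 0.8405.

0.8405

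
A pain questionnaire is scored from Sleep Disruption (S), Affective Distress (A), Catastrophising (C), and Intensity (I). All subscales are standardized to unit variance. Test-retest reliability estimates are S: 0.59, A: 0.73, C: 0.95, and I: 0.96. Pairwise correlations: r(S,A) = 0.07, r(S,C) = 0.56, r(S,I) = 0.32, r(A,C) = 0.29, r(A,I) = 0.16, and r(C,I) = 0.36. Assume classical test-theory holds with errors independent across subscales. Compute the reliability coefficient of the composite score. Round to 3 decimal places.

Var(S+A+C+I) = 4 + 2·[0.07 + 0.56 + 0.32 + 0.29 + 0.16 + 0.36] = 4 + 3.52 = 7.52.
With uncorrelated errors the cross-covariances are all true-score covariance, so they carry over unchanged; only the diagonal terms shrink to ρᵢσᵢ².
True-score variance = [0.59 + 0.73 + 0.95 + 0.96] + 3.52 = 3.23 + 3.52 = 6.75.
Reliability = 6.75 / 7.52 = 0.898.

0.898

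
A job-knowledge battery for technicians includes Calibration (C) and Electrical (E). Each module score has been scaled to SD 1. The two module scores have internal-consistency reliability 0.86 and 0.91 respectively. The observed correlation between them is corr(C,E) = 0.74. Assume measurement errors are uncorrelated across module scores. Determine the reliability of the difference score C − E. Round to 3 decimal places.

0.558

Var(C−E) = 1 + 1 − 2·0.74 = 2 − 1.48 = 0.52.
Under uncorrelated errors the observed covariances equal the true-score covariances, so only the own-variance terms attenuate.
True-score variance = [0.86 + 0.91] − 1.48 = 1.77 − 1.48 = 0.29.
Reliability = 0.29 / 0.52 = 0.558.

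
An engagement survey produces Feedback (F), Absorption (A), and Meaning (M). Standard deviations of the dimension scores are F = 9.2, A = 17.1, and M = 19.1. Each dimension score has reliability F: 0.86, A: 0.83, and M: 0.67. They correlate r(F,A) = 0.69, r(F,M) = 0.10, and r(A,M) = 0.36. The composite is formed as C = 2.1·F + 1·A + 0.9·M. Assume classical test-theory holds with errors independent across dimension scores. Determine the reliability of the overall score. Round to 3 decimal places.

0.882

Var(C) = 2.1²·9.2² + 17.1² + 0.9²·19.1² + 2·[2.1·9.2·17.1·0.69 + 1.89·9.2·19.1·0.10 + 0.9·17.1·19.1·0.36] = 961.168 + 733.979 = 1695.15.
With uncorrelated errors the cross-covariances are all true-score covariance, so they carry over unchanged; only the diagonal terms shrink to ρᵢσᵢ².
True-score variance = [2.1²·9.2²·0.86 + 17.1²·0.83 + 0.9²·19.1²·0.67] + 733.979 = 761.688 + 733.979 = 1495.67.
Reliability = 1495.67 / 1695.15 = 0.882.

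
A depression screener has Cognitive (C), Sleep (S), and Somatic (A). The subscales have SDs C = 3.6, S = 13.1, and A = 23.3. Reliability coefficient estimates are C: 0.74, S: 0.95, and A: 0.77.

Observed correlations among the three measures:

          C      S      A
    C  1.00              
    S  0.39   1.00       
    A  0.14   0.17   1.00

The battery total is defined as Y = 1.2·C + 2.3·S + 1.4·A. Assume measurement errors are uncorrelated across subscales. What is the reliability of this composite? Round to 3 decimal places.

0.880

Var(Y) = 1.2²·3.6² + 2.3²·13.1² + 1.4²·23.3² + 2·[2.76·3.6·13.1·0.39 + 1.68·3.6·23.3·0.14 + 3.22·13.1·23.3·0.17] = 1990.54 + 475.149 = 2465.69.
With uncorrelated errors the cross-covariances are all true-score covariance, so they carry over unchanged; only the diagonal terms shrink to ρᵢσᵢ².
True-score variance = [1.2²·3.6²·0.74 + 2.3²·13.1²·0.95 + 1.4²·23.3²·0.77] + 475.149 = 1695.57 + 475.149 = 2170.71.
Reliability = 2170.71 / 2465.69 = 0.880.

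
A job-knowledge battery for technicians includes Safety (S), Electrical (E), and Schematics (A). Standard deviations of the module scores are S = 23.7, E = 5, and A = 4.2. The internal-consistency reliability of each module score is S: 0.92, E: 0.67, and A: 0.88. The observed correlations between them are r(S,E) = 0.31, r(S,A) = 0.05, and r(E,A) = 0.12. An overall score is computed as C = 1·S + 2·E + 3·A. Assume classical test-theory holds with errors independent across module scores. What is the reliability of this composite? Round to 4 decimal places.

Var(C) = 23.7² + 2²·5² + 3²·4.2² + 2·[2·23.7·5·0.31 + 3·23.7·4.2·0.05 + 6·5·4.2·0.12] = 820.45 + 207.042 = 1027.49.
With uncorrelated errors the cross-covariances are all true-score covariance, so they carry over unchanged; only the diagonal terms shrink to ρᵢσᵢ².
True-score variance = [23.7²·0.92 + 2²·5²·0.67 + 3²·4.2²·0.88] + 207.042 = 723.464 + 207.042 = 930.506.
Reliability = 930.506 / 1027.49 = 0.9056.

0.9056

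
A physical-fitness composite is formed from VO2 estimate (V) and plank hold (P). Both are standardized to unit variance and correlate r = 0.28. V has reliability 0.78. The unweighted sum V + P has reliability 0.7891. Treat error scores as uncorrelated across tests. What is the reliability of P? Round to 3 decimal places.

0.680

Var(V+P) = 2 + 2·0.28 = 2.560.
True-score variance = ρ_V + ρ_P + 2·0.28, so 0.7891 = (0.78 + ρ_P + 0.56) / 2.560.
ρ_P = 0.7891·2.560 − 0.78 − 0.56 = 0.680.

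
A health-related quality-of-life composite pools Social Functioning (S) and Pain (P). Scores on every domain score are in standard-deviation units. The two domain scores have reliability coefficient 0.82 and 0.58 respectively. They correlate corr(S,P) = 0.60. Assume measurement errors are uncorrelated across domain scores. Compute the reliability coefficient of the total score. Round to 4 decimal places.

Var(S+P) = 2 + 2·[0.60] = 2 + 1.2 = 3.2.
Because errors are independent across components, Cov(Tᵢ,Tⱼ) = Cov(Xᵢ,Xⱼ); the off-diagonal part of the true-score variance is the same as above.
True-score variance = [0.82 + 0.58] + 1.2 = 1.4 + 1.2 = 2.6.
Reliability = 2.6 / 3.2 = 0.8125.

0.8125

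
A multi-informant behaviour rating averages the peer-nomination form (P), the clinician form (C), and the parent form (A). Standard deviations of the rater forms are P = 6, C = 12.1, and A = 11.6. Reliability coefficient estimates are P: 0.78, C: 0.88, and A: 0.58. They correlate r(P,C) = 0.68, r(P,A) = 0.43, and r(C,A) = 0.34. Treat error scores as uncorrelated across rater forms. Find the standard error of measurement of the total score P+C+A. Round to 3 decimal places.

Var(total) = 316.97 + 254.037 = 571.007.
True-score variance = 234.966 + 254.037 = 489.002, so reliability = 0.8564.
Error variance = 571.007 − 489.002 = 82.0044; SEM = √82.0044 = 9.056.

9.056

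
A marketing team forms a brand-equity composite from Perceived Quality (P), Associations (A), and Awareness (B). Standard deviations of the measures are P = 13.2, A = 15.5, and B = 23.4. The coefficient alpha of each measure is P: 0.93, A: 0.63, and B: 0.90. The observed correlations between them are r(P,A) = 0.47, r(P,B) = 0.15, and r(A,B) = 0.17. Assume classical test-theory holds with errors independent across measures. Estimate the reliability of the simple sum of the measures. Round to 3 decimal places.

Var(P+A+B) = 13.2² + 15.5² + 23.4² + 2·[13.2·15.5·0.47 + 13.2·23.4·0.15 + 15.5·23.4·0.17] = 962.05 + 408.306 = 1370.36.
Under uncorrelated errors the observed covariances equal the true-score covariances, so only the own-variance terms attenuate.
True-score variance = [13.2²·0.93 + 15.5²·0.63 + 23.4²·0.90] + 408.306 = 806.205 + 408.306 = 1214.51.
Reliability = 1214.51 / 1370.36 = 0.886.

0.886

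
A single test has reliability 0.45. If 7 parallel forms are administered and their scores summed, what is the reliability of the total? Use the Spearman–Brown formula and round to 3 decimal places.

0.851

ρ_k = kρ / (1 + (k−1)ρ) = 7·0.45 / (1 + 6·0.45) = 3.150 / 3.700 = 0.851.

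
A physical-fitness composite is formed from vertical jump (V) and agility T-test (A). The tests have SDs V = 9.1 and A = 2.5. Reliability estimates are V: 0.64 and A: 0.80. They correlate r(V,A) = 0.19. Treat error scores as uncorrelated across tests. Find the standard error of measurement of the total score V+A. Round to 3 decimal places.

5.573

Var(total) = 89.06 + 8.645 = 97.705.
True-score variance = 57.9984 + 8.645 = 66.6434, so reliability = 0.6821.
Error variance = 97.705 − 66.6434 = 31.0616; SEM = √31.0616 = 5.573.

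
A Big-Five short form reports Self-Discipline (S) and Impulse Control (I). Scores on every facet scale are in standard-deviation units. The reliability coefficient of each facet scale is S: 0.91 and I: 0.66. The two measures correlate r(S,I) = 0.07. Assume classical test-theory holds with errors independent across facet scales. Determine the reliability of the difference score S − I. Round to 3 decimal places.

Var(S−I) = 1 + 1 − 2·0.07 = 2 − 0.14 = 1.86.
Because errors are independent across components, Cov(Tᵢ,Tⱼ) = Cov(Xᵢ,Xⱼ); the off-diagonal part of the true-score variance is the same as above.
True-score variance = [0.91 + 0.66] − 0.14 = 1.57 − 0.14 = 1.43.
Reliability = 1.43 / 1.86 = 0.769.

0.769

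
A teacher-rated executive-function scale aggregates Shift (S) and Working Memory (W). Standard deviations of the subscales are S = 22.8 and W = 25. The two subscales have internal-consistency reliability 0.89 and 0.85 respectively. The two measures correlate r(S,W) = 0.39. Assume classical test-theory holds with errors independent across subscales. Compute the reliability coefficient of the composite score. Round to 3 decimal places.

0.905

Var(S+W) = 22.8² + 25² + 2·[22.8·25·0.39] = 1144.84 + 444.6 = 1589.44.
Because errors are independent across components, Cov(Tᵢ,Tⱼ) = Cov(Xᵢ,Xⱼ); the off-diagonal part of the true-score variance is the same as above.
True-score variance = [22.8²·0.89 + 25²·0.85] + 444.6 = 993.908 + 444.6 = 1438.51.
Reliability = 1438.51 / 1589.44 = 0.905.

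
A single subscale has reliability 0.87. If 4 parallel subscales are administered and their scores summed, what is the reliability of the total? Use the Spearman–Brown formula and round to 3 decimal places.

ρ_k = kρ / (1 + (k−1)ρ) = 4·0.87 / (1 + 3·0.87) = 3.480 / 3.610 = 0.964.

0.964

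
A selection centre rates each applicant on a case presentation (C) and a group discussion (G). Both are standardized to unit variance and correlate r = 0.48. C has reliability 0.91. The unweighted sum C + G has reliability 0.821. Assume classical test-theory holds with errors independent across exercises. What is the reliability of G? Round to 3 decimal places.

Var(C+G) = 2 + 2·0.48 = 2.960.
True-score variance = ρ_C + ρ_G + 2·0.48, so 0.821 = (0.91 + ρ_G + 0.96) / 2.960.
ρ_G = 0.821·2.960 − 0.91 − 0.96 = 0.560.

0.560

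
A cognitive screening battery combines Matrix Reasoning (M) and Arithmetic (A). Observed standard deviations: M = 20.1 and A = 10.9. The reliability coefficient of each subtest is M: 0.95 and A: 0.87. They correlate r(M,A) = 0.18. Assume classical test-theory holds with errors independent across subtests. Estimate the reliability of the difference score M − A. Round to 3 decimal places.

0.920

Var(M−A) = 20.1² + 10.9² − 2·20.1·10.9·0.18 = 522.82 − 78.8724 = 443.948.
Because errors are independent across components, Cov(Tᵢ,Tⱼ) = Cov(Xᵢ,Xⱼ); the off-diagonal part of the true-score variance is the same as above.
True-score variance = [20.1²·0.95 + 10.9²·0.87] − 78.8724 = 487.174 − 78.8724 = 408.302.
Reliability = 408.302 / 443.948 = 0.920.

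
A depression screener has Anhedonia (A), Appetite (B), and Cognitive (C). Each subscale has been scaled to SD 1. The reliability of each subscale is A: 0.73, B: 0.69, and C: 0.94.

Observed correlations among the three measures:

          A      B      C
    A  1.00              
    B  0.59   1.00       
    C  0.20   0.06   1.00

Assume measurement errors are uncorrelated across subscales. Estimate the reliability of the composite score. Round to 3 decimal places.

0.864

Var(A+B+C) = 3 + 2·[0.59 + 0.20 + 0.06] = 3 + 1.7 = 4.7.
Because errors are independent across components, Cov(Tᵢ,Tⱼ) = Cov(Xᵢ,Xⱼ); the off-diagonal part of the true-score variance is the same as above.
True-score variance = [0.73 + 0.69 + 0.94] + 1.7 = 2.36 + 1.7 = 4.06.
Reliability = 4.06 / 4.7 = 0.864.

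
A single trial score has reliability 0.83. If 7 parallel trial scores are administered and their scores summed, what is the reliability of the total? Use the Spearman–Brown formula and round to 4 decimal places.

0.9716

ρ_k = kρ / (1 + (k−1)ρ) = 7·0.83 / (1 + 6·0.83) = 5.810 / 5.980 = 0.9716.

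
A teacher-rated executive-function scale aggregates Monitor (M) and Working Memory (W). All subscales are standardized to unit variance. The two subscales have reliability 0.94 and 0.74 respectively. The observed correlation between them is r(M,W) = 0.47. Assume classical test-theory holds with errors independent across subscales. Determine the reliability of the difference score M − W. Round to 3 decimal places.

0.698

Var(M−W) = 1 + 1 − 2·0.47 = 2 − 0.94 = 1.06.
Under uncorrelated errors the observed covariances equal the true-score covariances, so only the own-variance terms attenuate.
True-score variance = [0.94 + 0.74] − 0.94 = 1.68 − 0.94 = 0.74.
Reliability = 0.74 / 1.06 = 0.698.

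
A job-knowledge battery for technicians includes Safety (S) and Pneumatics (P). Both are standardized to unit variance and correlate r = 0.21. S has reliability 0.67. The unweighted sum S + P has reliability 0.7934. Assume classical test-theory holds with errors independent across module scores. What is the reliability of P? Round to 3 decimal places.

0.830

Var(S+P) = 2 + 2·0.21 = 2.420.
True-score variance = ρ_S + ρ_P + 2·0.21, so 0.7934 = (0.67 + ρ_P + 0.42) / 2.420.
ρ_P = 0.7934·2.420 − 0.67 − 0.42 = 0.830.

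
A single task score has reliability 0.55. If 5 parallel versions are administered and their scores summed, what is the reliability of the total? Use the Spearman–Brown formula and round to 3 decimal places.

ρ_k = kρ / (1 + (k−1)ρ) = 5·0.55 / (1 + 4·0.55) = 2.750 / 3.200 = 0.859.

0.859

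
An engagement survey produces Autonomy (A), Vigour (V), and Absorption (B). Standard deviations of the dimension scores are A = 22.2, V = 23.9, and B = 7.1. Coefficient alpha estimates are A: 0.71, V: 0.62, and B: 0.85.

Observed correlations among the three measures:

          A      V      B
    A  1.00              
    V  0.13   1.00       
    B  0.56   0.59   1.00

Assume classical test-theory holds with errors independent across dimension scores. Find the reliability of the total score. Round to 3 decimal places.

0.774

Var(A+V+B) = 22.2² + 23.9² + 7.1² + 2·[22.2·23.9·0.13 + 22.2·7.1·0.56 + 23.9·7.1·0.59] = 1114.46 + 514.719 = 1629.18.
With uncorrelated errors the cross-covariances are all true-score covariance, so they carry over unchanged; only the diagonal terms shrink to ρᵢσᵢ².
True-score variance = [22.2²·0.71 + 23.9²·0.62 + 7.1²·0.85] + 514.719 = 746.915 + 514.719 = 1261.63.
Reliability = 1261.63 / 1629.18 = 0.774.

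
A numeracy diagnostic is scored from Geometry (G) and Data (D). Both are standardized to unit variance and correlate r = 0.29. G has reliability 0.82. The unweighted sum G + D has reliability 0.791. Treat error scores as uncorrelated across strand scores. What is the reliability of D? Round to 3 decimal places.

0.641

Var(G+D) = 2 + 2·0.29 = 2.580.
True-score variance = ρ_G + ρ_D + 2·0.29, so 0.791 = (0.82 + ρ_D + 0.58) / 2.580.
ρ_D = 0.791·2.580 − 0.82 − 0.58 = 0.641.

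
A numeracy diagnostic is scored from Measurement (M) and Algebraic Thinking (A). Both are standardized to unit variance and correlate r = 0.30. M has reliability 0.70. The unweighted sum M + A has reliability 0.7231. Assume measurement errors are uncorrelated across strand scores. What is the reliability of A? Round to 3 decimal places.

Var(M+A) = 2 + 2·0.30 = 2.600.
True-score variance = ρ_M + ρ_A + 2·0.30, so 0.7231 = (0.70 + ρ_A + 0.60) / 2.600.
ρ_A = 0.7231·2.600 − 0.70 − 0.60 = 0.580.

0.580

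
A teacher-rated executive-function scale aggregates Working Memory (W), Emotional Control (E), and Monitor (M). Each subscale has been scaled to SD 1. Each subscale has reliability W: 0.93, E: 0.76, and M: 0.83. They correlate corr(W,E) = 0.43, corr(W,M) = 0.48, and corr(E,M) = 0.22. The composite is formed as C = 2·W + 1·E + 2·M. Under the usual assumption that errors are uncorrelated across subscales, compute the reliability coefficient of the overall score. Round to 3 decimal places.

0.922

Var(C) = 2² + 1 + 2² + 2·[2·0.43 + 4·0.48 + 2·0.22] = 9 + 6.44 = 15.44.
Because errors are independent across components, Cov(Tᵢ,Tⱼ) = Cov(Xᵢ,Xⱼ); the off-diagonal part of the true-score variance is the same as above.
True-score variance = [2²·0.93 + 0.76 + 2²·0.83] + 6.44 = 7.8 + 6.44 = 14.24.
Reliability = 14.24 / 15.44 = 0.922.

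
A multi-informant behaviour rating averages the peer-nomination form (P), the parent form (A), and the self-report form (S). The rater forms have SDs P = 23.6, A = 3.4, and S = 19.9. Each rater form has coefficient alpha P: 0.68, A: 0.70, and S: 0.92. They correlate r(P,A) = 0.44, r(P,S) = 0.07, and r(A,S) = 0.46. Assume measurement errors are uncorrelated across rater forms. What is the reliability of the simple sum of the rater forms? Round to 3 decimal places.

Var(P+A+S) = 23.6² + 3.4² + 19.9² + 2·[23.6·3.4·0.44 + 23.6·19.9·0.07 + 3.4·19.9·0.46] = 964.53 + 198.608 = 1163.14.
Because errors are independent across components, Cov(Tᵢ,Tⱼ) = Cov(Xᵢ,Xⱼ); the off-diagonal part of the true-score variance is the same as above.
True-score variance = [23.6²·0.68 + 3.4²·0.70 + 19.9²·0.92] + 198.608 = 751.154 + 198.608 = 949.762.
Reliability = 949.762 / 1163.14 = 0.817.

0.817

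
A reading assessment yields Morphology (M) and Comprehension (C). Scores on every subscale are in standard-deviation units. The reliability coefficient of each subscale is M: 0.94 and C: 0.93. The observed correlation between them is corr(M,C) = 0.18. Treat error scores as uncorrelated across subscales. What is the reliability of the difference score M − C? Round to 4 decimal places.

Var(M−C) = 1 + 1 − 2·0.18 = 2 − 0.36 = 1.64.
Because errors are independent across components, Cov(Tᵢ,Tⱼ) = Cov(Xᵢ,Xⱼ); the off-diagonal part of the true-score variance is the same as above.
True-score variance = [0.94 + 0.93] − 0.36 = 1.87 − 0.36 = 1.51.
Reliability = 1.51 / 1.64 = 0.9207.

0.9207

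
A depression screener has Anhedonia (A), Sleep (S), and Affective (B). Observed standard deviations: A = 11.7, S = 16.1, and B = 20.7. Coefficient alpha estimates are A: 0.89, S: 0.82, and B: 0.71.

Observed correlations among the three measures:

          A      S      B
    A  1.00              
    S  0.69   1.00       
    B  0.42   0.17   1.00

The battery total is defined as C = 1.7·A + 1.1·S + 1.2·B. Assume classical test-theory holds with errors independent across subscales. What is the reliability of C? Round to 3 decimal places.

Var(C) = 1.7²·11.7² + 1.1²·16.1² + 1.2²·20.7² + 2·[1.87·11.7·16.1·0.69 + 2.04·11.7·20.7·0.42 + 1.32·16.1·20.7·0.17] = 1326.28 + 1050.7 = 2376.98.
Because errors are independent across components, Cov(Tᵢ,Tⱼ) = Cov(Xᵢ,Xⱼ); the off-diagonal part of the true-score variance is the same as above.
True-score variance = [1.7²·11.7²·0.89 + 1.1²·16.1²·0.82 + 1.2²·20.7²·0.71] + 1050.7 = 1047.37 + 1050.7 = 2098.07.
Reliability = 2098.07 / 2376.98 = 0.883.

0.883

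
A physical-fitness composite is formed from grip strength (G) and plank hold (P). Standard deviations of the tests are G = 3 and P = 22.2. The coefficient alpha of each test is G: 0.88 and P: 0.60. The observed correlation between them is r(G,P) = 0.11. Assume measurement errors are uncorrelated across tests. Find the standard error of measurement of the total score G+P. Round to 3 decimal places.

14.079

Var(total) = 501.84 + 14.652 = 516.492.
True-score variance = 303.624 + 14.652 = 318.276, so reliability = 0.6162.
Error variance = 516.492 − 318.276 = 198.216; SEM = √198.216 = 14.079.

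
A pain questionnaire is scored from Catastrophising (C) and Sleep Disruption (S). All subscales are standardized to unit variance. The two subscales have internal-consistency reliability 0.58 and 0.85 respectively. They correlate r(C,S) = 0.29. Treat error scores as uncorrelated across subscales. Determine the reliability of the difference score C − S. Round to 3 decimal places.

0.599

Var(C−S) = 1 + 1 − 2·0.29 = 2 − 0.58 = 1.42.
Under uncorrelated errors the observed covariances equal the true-score covariances, so only the own-variance terms attenuate.
True-score variance = [0.58 + 0.85] − 0.58 = 1.43 − 0.58 = 0.85.
Reliability = 0.85 / 1.42 = 0.599.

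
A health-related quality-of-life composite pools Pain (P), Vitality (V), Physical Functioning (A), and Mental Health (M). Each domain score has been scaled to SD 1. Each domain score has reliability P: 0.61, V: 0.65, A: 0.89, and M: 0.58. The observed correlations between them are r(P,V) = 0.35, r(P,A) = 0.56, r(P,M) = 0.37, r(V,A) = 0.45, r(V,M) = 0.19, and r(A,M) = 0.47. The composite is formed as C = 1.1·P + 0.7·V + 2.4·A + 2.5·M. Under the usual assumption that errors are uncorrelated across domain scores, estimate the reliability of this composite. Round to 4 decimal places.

Var(C) = 1.1² + 0.7² + 2.4² + 2.5² + 2·[0.77·0.35 + 2.64·0.56 + 2.75·0.37 + 1.68·0.45 + 1.75·0.19 + 6·0.47] = 13.71 + 13.3478 = 27.0578.
Because errors are independent across components, Cov(Tᵢ,Tⱼ) = Cov(Xᵢ,Xⱼ); the off-diagonal part of the true-score variance is the same as above.
True-score variance = [1.1²·0.61 + 0.7²·0.65 + 2.4²·0.89 + 2.5²·0.58] + 13.3478 = 9.808 + 13.3478 = 23.1558.
Reliability = 23.1558 / 27.0578 = 0.8558.

0.8558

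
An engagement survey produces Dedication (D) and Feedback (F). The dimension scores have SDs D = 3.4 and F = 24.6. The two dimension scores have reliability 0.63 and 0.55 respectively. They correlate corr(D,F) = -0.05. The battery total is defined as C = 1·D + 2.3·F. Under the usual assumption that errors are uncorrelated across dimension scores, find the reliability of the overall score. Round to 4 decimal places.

Var(C) = 3.4² + 2.3²·24.6² + 2·[2.3·3.4·24.6·(-0.05)] = 3212.86 − 19.2372 = 3193.62.
With uncorrelated errors the cross-covariances are all true-score covariance, so they carry over unchanged; only the diagonal terms shrink to ρᵢσᵢ².
True-score variance = [3.4²·0.63 + 2.3²·24.6²·0.55] − 19.2372 = 1768 − 19.2372 = 1748.76.
Reliability = 1748.76 / 3193.62 = 0.5476.

0.5476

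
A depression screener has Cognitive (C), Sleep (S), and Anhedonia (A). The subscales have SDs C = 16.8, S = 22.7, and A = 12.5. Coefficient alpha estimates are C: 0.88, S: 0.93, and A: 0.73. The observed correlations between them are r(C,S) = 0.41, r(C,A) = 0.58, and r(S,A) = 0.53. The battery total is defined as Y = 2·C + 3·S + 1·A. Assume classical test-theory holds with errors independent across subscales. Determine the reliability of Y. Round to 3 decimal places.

Var(Y) = 2²·16.8² + 3²·22.7² + 12.5² + 2·[6·16.8·22.7·0.41 + 2·16.8·12.5·0.58 + 3·22.7·12.5·0.53] = 5922.82 + 3265.82 = 9188.64.
With uncorrelated errors the cross-covariances are all true-score covariance, so they carry over unchanged; only the diagonal terms shrink to ρᵢσᵢ².
True-score variance = [2²·16.8²·0.88 + 3²·22.7²·0.93 + 12.5²·0.73] + 3265.82 = 5420.52 + 3265.82 = 8686.34.
Reliability = 8686.34 / 9188.64 = 0.945.

0.945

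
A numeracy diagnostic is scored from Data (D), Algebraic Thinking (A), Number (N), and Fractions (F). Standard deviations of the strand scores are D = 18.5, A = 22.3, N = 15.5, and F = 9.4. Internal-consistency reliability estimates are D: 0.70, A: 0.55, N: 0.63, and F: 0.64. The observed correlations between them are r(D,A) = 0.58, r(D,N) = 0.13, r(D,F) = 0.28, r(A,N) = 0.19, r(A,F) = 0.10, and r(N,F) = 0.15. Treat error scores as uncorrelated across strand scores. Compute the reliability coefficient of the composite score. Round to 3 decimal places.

Var(D+A+N+F) = 18.5² + 22.3² + 15.5² + 9.4² + 2·[18.5·22.3·0.58 + 18.5·15.5·0.13 + 18.5·9.4·0.28 + 22.3·15.5·0.19 + 22.3·9.4·0.10 + 15.5·9.4·0.15] = 1168.15 + 867.478 = 2035.63.
With uncorrelated errors the cross-covariances are all true-score covariance, so they carry over unchanged; only the diagonal terms shrink to ρᵢσᵢ².
True-score variance = [18.5²·0.70 + 22.3²·0.55 + 15.5²·0.63 + 9.4²·0.64] + 867.478 = 720.992 + 867.478 = 1588.47.
Reliability = 1588.47 / 2035.63 = 0.780.

0.780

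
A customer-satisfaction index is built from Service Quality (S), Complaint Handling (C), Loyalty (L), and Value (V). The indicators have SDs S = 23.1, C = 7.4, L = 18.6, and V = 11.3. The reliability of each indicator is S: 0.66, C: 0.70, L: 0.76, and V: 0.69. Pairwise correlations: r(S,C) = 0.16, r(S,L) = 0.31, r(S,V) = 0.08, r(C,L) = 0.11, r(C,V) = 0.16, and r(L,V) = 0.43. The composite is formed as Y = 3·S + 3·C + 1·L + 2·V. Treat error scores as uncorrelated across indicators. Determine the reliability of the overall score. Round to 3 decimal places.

Var(Y) = 3²·23.1² + 3²·7.4² + 18.6² + 2²·11.3² + 2·[9·23.1·7.4·0.16 + 3·23.1·18.6·0.31 + 6·23.1·11.3·0.08 + 3·7.4·18.6·0.11 + 6·7.4·11.3·0.16 + 2·18.6·11.3·0.43] = 6152.05 + 2154.97 = 8307.02.
Because errors are independent across components, Cov(Tᵢ,Tⱼ) = Cov(Xᵢ,Xⱼ); the off-diagonal part of the true-score variance is the same as above.
True-score variance = [3²·23.1²·0.66 + 3²·7.4²·0.70 + 18.6²·0.76 + 2²·11.3²·0.69] + 2154.97 = 4129.99 + 2154.97 = 6284.95.
Reliability = 6284.95 / 8307.02 = 0.757.

0.757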